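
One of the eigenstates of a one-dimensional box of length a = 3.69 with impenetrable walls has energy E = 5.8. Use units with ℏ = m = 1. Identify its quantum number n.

From E_n = n²π²ℏ²/(2ma²) invert to n = √(2ma²E)/(πℏ).
n = (3.69/π) × √(2 × 1 × 5.8) = 4.000 → n = 4.

n = 4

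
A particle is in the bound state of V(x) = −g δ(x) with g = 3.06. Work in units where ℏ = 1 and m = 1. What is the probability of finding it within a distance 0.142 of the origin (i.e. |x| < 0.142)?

P = 0.581

The normalised bound state is ψ = √κ e^{−κ|x|} with κ = mg/ℏ² = 3.060.
P(|x| < d) = ∫_{−d}^{d} κ e^{−2κ|x|} dx = 1 − e^{−2κd} = 1 − e^{−0.8690} = 0.5806.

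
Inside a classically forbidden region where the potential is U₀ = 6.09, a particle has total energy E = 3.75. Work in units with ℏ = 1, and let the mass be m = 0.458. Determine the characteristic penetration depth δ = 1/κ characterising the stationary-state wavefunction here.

δ = 0.683

Since E < U₀ the TISE in this region is ψ'' = κ²ψ with κ = √(2m(U₀ − E))/ℏ.
κ = √(2 × 0.458 × 2.34) = 1.464. The penetration depth is δ = 1/κ = 0.683.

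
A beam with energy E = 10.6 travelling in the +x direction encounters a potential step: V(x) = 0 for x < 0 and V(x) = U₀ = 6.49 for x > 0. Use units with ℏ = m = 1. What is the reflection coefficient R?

R = 0.0541

On each side the TISE gives plane waves with k = √(2m(E − V))/ℏ: k₁ = √(2·1·10.6) = 4.604, k₂ = √(2·1·4.11) = 2.867.
Matching ψ and ψ′ at x = 0 gives r = (k₁ − k₂)/(k₁ + k₂), so R = r² = 0.05407 and T = 1 − R = 0.9459.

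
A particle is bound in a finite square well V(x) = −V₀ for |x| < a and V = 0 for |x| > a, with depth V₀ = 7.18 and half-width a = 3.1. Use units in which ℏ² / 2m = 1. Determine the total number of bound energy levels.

N = 6

The dimensionless depth is z₀ = a√(2mV₀)/ℏ = 3.1 × √(7.180) = 8.307.
The even/odd transcendental equations gain one root per π/2 in z₀, giving N = 1 + ⌊2z₀/π⌋ = 1 + ⌊5.288⌋ = 6.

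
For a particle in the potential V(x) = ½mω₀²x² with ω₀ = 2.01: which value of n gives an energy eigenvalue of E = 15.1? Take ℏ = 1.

E_n = ℏω₀(n + ½) ⇒ n = E/(ℏω₀) − ½ = 15.1/2.01 − 0.5 = 7.012 → n = 7.

n = 7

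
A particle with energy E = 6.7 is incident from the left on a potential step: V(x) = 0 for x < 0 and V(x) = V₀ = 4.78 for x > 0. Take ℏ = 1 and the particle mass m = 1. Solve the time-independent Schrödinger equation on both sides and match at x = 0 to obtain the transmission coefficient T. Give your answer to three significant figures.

T = 0.908

On each side the TISE gives plane waves with k = √(2m(E − V))/ℏ: k₁ = √(2·1·6.7) = 3.661, k₂ = √(2·1·1.92) = 1.960.
Continuity of ψ and ψ′ at the step yields the reflection amplitude r = (k₁ − k₂)/(k₁ + k₂) = 0.3027; thus R = |r|² = 0.09160, T = 0.9084.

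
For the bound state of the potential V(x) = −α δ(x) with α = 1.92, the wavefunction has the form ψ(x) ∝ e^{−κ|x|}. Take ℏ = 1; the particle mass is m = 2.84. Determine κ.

κ = 5.45

Integrate −(ℏ²/2m)ψ'' − αδ(x)ψ = Eψ from −ε to +ε: the ψ'' term gives ψ'(0⁺) − ψ'(0⁻) and the δ term gives −(2mα/ℏ²)ψ(0).
With ψ ∝ e^{−κ|x|} this yields −2κ = −2mα/ℏ², so κ = mα/ℏ² = 5.453.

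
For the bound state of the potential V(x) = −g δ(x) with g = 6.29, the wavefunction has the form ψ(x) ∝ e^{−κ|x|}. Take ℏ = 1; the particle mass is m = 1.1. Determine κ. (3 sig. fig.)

Integrating the TISE across x = 0 gives the cusp condition ψ'(0⁺) − ψ'(0⁻) = −(2mg/ℏ²)ψ(0).
With ψ ∝ e^{−κ|x|} this yields −2κ = −2mg/ℏ², so κ = mg/ℏ² = 6.919.

κ = 6.92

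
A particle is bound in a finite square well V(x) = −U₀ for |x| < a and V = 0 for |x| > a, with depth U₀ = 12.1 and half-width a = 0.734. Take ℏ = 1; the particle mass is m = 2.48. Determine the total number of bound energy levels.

N = 4

The dimensionless depth is z₀ = a√(2mU₀)/ℏ = 0.734 × √(60.02) = 5.686.
The even/odd transcendental equations gain one root per π/2 in z₀, giving N = 1 + ⌊2z₀/π⌋ = 1 + ⌊3.620⌋ = 4.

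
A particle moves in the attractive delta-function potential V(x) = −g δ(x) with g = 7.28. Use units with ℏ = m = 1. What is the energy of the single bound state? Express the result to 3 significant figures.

The bound state is ψ(x) = √κ e^{−κ|x|}. The derivative jump ψ'(0⁺) − ψ'(0⁻) = −(2mg/ℏ²)ψ(0) fixes κ = mg/ℏ² = 7.280.
Then E = −ℏ²κ²/(2m) = −mg²/(2ℏ²) = -26.50.

E = -26.5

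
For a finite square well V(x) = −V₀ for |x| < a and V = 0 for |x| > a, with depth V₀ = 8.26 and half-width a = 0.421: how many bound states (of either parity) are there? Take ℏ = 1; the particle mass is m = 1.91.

The dimensionless depth is z₀ = a√(2mV₀)/ℏ = 0.421 × √(31.55) = 2.365.
The even/odd transcendental equations gain one root per π/2 in z₀, giving N = 1 + ⌊2z₀/π⌋ = 1 + ⌊1.506⌋ = 2.

N = 2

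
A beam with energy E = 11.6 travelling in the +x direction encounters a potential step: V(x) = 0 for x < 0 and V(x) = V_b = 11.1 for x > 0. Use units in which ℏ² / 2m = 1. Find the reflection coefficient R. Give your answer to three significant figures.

On each side the TISE gives plane waves with k = √(2m(E − V))/ℏ: k₁ = √(2·½·11.6) = 3.406, k₂ = √(2·½·0.5) = 0.7071.
Continuity of ψ and ψ′ at the step yields the reflection amplitude r = (k₁ − k₂)/(k₁ + k₂) = 0.6562; thus R = |r|² = 0.4305, T = 0.5695.

R = 0.431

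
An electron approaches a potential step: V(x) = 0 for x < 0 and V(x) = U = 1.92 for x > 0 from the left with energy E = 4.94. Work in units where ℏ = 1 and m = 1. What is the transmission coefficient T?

T = 0.985

On each side the TISE gives plane waves with k = √(2m(E − V))/ℏ: k₁ = √(2·1·4.94) = 3.143, k₂ = √(2·1·3.02) = 2.458.
Continuity of ψ and ψ′ at the step yields the reflection amplitude r = (k₁ − k₂)/(k₁ + k₂) = 0.1224; thus R = |r|² = 0.01498, T = 0.9850.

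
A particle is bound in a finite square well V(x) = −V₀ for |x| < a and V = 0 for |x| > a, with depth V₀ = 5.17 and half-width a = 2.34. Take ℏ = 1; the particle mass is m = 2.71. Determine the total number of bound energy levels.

Define the well-strength parameter z₀ = (a/ℏ)√(2mV₀) = 2.34 × √(2·2.71·5.17) = 12.39.
A new bound state (alternating even/odd) appears each time z₀ passes a multiple of π/2, so N = ⌊2z₀/π⌋ + 1 = ⌊7.886⌋ + 1 = 8.

N = 8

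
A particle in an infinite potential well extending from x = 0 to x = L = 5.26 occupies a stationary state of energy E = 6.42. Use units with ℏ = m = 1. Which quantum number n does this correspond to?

n = 6

From E_n = n²π²ℏ²/(2mL²) invert to n = √(2mL²E)/(πℏ).
n = (5.26/π) × √(2 × 1 × 6.42) = 6.000 → n = 6.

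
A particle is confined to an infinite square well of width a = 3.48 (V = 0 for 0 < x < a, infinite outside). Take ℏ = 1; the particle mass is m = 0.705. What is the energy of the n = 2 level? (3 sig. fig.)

E = 2.31

Requiring ψ(0) = ψ(a) = 0 quantises k = nπ/a, hence E_n = ℏ²k²/2m = n²π²ℏ²/(2ma²).
E_2 = 2² × π² / (2 × 0.705 × 3.48²) = 2.312.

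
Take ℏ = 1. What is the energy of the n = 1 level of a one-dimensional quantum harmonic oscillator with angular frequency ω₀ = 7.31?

E = 11.0

Using E_n = (n + ½)ℏω₀: E_1 = 1.5 × 7.31 = 10.97.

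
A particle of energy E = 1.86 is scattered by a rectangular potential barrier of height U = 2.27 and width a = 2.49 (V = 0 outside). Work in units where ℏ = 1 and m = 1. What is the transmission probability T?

Since E < U the interior solution is evanescent with decay constant κ = √(2m(U − E))/ℏ = 0.9055.
κa = 2.255, sinh(κa) = 4.714.
Matching ψ, ψ′ at both faces gives T = [1 + U² sinh²(κa) / (4E(U − E))]⁻¹ = 1/38.54 = 0.0259.

T = 0.0259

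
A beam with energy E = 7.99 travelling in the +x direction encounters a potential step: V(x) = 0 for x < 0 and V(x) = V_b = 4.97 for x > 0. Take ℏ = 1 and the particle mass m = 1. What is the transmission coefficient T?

On each side the TISE gives plane waves with k = √(2m(E − V))/ℏ: k₁ = √(2·1·7.99) = 3.997, k₂ = √(2·1·3.02) = 2.458.
Continuity of ψ and ψ′ at the step yields the reflection amplitude r = (k₁ − k₂)/(k₁ + k₂) = 0.2385; thus R = |r|² = 0.05690, T = 0.9431.

T = 0.943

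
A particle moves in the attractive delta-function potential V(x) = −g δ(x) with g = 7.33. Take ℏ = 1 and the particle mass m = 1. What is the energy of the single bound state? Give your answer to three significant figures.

E = -26.9

The bound state is ψ(x) = √κ e^{−κ|x|}. The derivative jump ψ'(0⁺) − ψ'(0⁻) = −(2mg/ℏ²)ψ(0) fixes κ = mg/ℏ² = 7.330.
Then E = −ℏ²κ²/(2m) = −mg²/(2ℏ²) = -26.86.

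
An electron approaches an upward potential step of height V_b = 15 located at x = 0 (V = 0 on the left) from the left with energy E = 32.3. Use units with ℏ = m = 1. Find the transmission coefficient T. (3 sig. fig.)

T = 0.976

On each side the TISE gives plane waves with k = √(2m(E − V))/ℏ: k₁ = √(2·1·32.3) = 8.037, k₂ = √(2·1·17.3) = 5.882.
Continuity of ψ and ψ′ at the step yields the reflection amplitude r = (k₁ − k₂)/(k₁ + k₂) = 0.1548; thus R = |r|² = 0.02397, T = 0.9760.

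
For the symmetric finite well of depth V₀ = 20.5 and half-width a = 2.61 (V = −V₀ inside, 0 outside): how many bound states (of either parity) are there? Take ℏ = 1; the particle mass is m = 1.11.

The dimensionless depth is z₀ = a√(2mV₀)/ℏ = 2.61 × √(45.51) = 17.61.
The even/odd transcendental equations gain one root per π/2 in z₀, giving N = 1 + ⌊2z₀/π⌋ = 1 + ⌊11.21⌋ = 12.

N = 12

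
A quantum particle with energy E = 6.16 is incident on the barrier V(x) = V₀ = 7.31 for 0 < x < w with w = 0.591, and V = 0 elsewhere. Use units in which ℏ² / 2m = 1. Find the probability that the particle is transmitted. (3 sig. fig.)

T = 0.536

E < V₀: inside the barrier ψ ∝ e^{±κx} with κ = √(2m(V₀ − E))/ℏ = 1.072.
κw = 0.6338, sinh(κw) = 0.6771.
The exact tunnelling result is T⁻¹ = 1 + V₀² sinh²(κw) / [4E(V₀ − E)] = 1.864, so T = 0.536.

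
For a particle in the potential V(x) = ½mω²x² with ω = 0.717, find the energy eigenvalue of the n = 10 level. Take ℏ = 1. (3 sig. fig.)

Using E_n = (n + ½)ℏω: E_10 = 10.5 × 0.717 = 7.529.

E = 7.53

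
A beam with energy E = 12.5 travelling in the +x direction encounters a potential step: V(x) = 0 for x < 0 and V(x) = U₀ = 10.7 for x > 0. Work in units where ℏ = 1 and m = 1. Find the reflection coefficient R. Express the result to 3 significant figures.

R = 0.202

The wavenumbers are k₁ = √(2mE)/ℏ = 5.000 on the left and k₂ = √(2m(E − U₀))/ℏ = 1.897 on the right.
Continuity of ψ and ψ′ at the step yields the reflection amplitude r = (k₁ − k₂)/(k₁ + k₂) = 0.4498; thus R = |r|² = 0.2023, T = 0.7977.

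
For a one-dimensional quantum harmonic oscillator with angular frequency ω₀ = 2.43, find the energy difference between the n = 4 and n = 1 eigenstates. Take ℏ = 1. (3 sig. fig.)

ΔE = 7.29

E_n = ℏω₀(n + ½), so ΔE = (4 − 1) ℏω₀ = 3 × 2.43 = 7.290.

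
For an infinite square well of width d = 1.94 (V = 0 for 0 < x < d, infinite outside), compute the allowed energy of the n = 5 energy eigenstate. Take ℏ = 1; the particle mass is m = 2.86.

Requiring ψ(0) = ψ(d) = 0 quantises k = nπ/d, hence E_n = ℏ²k²/2m = n²π²ℏ²/(2md²).
E_5 = 5² × π² / (2 × 2.86 × 1.94²) = 11.46.

E = 11.5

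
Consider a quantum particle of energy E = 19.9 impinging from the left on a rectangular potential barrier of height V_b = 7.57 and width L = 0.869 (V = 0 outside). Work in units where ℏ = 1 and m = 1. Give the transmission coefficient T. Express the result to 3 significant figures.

T = 0.953

Above the barrier the interior wavenumber is k₂ = √(2m(E − V_b))/ℏ = 4.966, giving phase k₂L = 4.315.
T = [1 + V_b² sin²(k₂L) / (4E(E − V_b))]⁻¹ = 1/1.050 = 0.953.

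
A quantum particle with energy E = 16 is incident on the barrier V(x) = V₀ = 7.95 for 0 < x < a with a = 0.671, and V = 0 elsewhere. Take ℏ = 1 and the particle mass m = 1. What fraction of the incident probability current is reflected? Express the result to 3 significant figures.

R = 0.0226

E > V₀: inside the barrier k₂ = √(2m(E − V₀))/ℏ = 4.012, k₂a = 2.692.
T = [1 + V₀² sin²(k₂a) / (4E(E − V₀))]⁻¹ = 1/1.023 = 0.977.
R = 1 − T = 0.0226.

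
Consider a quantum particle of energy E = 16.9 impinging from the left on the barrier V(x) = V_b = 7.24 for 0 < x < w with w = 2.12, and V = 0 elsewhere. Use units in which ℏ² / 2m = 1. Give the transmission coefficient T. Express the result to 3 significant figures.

Above the barrier the interior wavenumber is k₂ = √(2m(E − V_b))/ℏ = 3.108, giving phase k₂w = 6.589.
Matching at both interfaces gives T⁻¹ = 1 + V_b² sin²(k₂w) / [4E(E − V_b)] = 1.007, hence T = 0.993.

T = 0.993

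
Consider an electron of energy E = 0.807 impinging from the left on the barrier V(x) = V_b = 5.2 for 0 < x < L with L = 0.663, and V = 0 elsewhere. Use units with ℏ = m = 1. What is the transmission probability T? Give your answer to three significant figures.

E < V_b: inside the barrier ψ ∝ e^{±κx} with κ = √(2m(V_b − E))/ℏ = 2.964.
κL = 1.965, sinh(κL) = 3.498.
Matching ψ, ψ′ at both faces gives T = [1 + V_b² sinh²(κL) / (4E(V_b − E))]⁻¹ = 1/24.33 = 0.0411.

T = 0.0411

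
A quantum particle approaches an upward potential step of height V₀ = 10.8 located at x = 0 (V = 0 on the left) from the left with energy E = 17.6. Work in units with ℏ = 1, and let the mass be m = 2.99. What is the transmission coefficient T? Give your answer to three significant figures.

On each side the TISE gives plane waves with k = √(2m(E − V))/ℏ: k₁ = √(2·2.99·17.6) = 10.26, k₂ = √(2·2.99·6.8) = 6.377.
Continuity of ψ and ψ′ at the step yields the reflection amplitude r = (k₁ − k₂)/(k₁ + k₂) = 0.2334; thus R = |r|² = 0.05446, T = 0.9455.

T = 0.946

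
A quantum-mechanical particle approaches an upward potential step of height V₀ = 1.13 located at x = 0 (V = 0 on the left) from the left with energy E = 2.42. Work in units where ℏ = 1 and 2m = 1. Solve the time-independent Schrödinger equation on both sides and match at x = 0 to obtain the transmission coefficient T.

T = 0.976

The wavenumbers are k₁ = √(2mE)/ℏ = 1.556 on the left and k₂ = √(2m(E − V₀))/ℏ = 1.136 on the right.
Matching ψ and ψ′ at x = 0 gives r = (k₁ − k₂)/(k₁ + k₂), so R = r² = 0.02434 and T = 1 − R = 0.9757.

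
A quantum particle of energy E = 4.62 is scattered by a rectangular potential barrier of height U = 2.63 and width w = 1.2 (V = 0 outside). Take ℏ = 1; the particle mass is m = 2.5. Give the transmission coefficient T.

E > U: inside the barrier k₂ = √(2m(E − U))/ℏ = 3.154, k₂w = 3.785.
T = [1 + U² sin²(k₂w) / (4E(E − U))]⁻¹ = 1/1.068 = 0.937.

T = 0.937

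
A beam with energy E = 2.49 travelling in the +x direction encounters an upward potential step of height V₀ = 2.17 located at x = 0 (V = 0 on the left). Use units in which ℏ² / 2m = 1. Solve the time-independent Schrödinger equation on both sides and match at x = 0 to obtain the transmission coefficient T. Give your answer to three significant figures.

T = 0.777

On each side the TISE gives plane waves with k = √(2m(E − V))/ℏ: k₁ = √(2·½·2.49) = 1.578, k₂ = √(2·½·0.32) = 0.5657.
Continuity of ψ and ψ′ at the step yields the reflection amplitude r = (k₁ − k₂)/(k₁ + k₂) = 0.4722; thus R = |r|² = 0.2230, T = 0.7770.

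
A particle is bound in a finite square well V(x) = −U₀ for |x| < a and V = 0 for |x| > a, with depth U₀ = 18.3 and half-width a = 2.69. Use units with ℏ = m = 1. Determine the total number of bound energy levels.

Define the well-strength parameter z₀ = (a/ℏ)√(2mU₀) = 2.69 × √(2·1·18.3) = 16.27.
A new bound state (alternating even/odd) appears each time z₀ passes a multiple of π/2, so N = ⌊2z₀/π⌋ + 1 = ⌊10.36⌋ + 1 = 11.

N = 11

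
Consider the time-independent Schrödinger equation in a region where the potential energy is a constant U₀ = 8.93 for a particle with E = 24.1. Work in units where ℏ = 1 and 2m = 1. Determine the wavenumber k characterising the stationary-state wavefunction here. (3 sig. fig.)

k = 3.89

With E > U₀ the solution is oscillatory, ψ ∝ e^{±ikx} with k = √(2m(E − U₀))/ℏ.
k = √(2 × 0.5 × 15.17) = 3.895.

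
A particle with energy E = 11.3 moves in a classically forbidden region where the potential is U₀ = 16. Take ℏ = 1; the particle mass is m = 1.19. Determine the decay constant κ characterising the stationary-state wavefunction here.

κ = 3.34

Since E < U₀ the TISE in this region is ψ'' = κ²ψ with κ = √(2m(U₀ − E))/ℏ.
κ = √(2 × 1.19 × 4.7) = 3.345.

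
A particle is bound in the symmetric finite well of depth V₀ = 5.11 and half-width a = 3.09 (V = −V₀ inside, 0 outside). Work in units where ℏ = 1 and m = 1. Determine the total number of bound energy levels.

N = 7

Define the well-strength parameter z₀ = (a/ℏ)√(2mV₀) = 3.09 × √(2·1·5.11) = 9.878.
The even/odd transcendental equations gain one root per π/2 in z₀, giving N = 1 + ⌊2z₀/π⌋ = 1 + ⌊6.289⌋ = 7.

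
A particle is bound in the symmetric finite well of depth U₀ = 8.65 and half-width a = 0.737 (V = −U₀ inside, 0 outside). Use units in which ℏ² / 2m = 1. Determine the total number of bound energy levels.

N = 2

Define the well-strength parameter z₀ = (a/ℏ)√(2mU₀) = 0.737 × √(2·0.5·8.65) = 2.168.
A new bound state (alternating even/odd) appears each time z₀ passes a multiple of π/2, so N = ⌊2z₀/π⌋ + 1 = ⌊1.380⌋ + 1 = 2.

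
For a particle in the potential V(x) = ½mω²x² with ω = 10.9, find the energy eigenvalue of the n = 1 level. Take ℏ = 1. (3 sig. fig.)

The oscillator eigenvalues are E_n = ℏω(n + ½), so E_1 = 10.9 × 1.5 = 16.35.

E = 16.4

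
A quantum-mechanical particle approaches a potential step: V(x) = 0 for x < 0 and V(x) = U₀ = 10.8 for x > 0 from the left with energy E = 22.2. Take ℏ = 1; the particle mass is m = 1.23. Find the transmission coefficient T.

On each side the TISE gives plane waves with k = √(2m(E − V))/ℏ: k₁ = √(2·1.23·22.2) = 7.390, k₂ = √(2·1.23·11.4) = 5.296.
Continuity of ψ and ψ′ at the step yields the reflection amplitude r = (k₁ − k₂)/(k₁ + k₂) = 0.1651; thus R = |r|² = 0.02726, T = 0.9727.

T = 0.973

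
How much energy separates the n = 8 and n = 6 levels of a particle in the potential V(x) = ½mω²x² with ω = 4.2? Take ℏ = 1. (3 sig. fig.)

ΔE = 8.40

E_n = ℏω(n + ½), so ΔE = (8 − 6) ℏω = 2 × 4.2 = 8.400.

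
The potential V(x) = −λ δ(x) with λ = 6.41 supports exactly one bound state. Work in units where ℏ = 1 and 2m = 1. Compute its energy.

The bound state is ψ(x) = √κ e^{−κ|x|}. The derivative jump ψ'(0⁺) − ψ'(0⁻) = −(2mλ/ℏ²)ψ(0) fixes κ = mλ/ℏ² = 3.205.
Then E = −ℏ²κ²/(2m) = −mλ²/(2ℏ²) = -10.27.

E = -10.3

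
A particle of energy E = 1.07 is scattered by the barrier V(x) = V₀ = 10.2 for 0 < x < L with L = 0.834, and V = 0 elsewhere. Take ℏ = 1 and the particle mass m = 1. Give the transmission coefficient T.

Since E < V₀ the interior solution is evanescent with decay constant κ = √(2m(V₀ − E))/ℏ = 4.273.
κL = 3.564, sinh(κL) = 17.63.
Matching ψ, ψ′ at both faces gives T = [1 + V₀² sinh²(κL) / (4E(V₀ − E))]⁻¹ = 1/829.0 = 0.00121.

T = 0.00121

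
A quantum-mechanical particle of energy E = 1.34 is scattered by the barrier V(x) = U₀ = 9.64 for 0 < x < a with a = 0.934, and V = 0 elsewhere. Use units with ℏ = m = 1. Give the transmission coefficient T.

E < U₀: inside the barrier ψ ∝ e^{±κx} with κ = √(2m(U₀ − E))/ℏ = 4.074.
κa = 3.805, sinh(κa) = 22.46.
The exact tunnelling result is T⁻¹ = 1 + U₀² sinh²(κa) / [4E(U₀ − E)] = 1055, so T = 0.000948.

T = 0.000948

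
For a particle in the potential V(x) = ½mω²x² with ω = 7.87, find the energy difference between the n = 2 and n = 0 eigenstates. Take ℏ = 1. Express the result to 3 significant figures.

E_n = ℏω(n + ½), so ΔE = (2 − 0) ℏω = 2 × 7.87 = 15.74.

ΔE = 15.7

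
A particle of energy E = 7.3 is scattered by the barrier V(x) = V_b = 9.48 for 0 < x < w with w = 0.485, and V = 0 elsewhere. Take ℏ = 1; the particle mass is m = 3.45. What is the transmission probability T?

T = 0.0645

Since E < V_b the interior solution is evanescent with decay constant κ = √(2m(V_b − E))/ℏ = 3.878.
κw = 1.881, sinh(κw) = 3.204.
The exact tunnelling result is T⁻¹ = 1 + V_b² sinh²(κw) / [4E(V_b − E)] = 15.49, so T = 0.0645.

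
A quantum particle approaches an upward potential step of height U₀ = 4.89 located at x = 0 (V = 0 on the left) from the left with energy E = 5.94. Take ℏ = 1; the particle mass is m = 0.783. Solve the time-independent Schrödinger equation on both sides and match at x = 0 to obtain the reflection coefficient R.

R = 0.166

On each side the TISE gives plane waves with k = √(2m(E − V))/ℏ: k₁ = √(2·0.783·5.94) = 3.050, k₂ = √(2·0.783·1.05) = 1.282.
Continuity of ψ and ψ′ at the step yields the reflection amplitude r = (k₁ − k₂)/(k₁ + k₂) = 0.4080; thus R = |r|² = 0.1665, T = 0.8335.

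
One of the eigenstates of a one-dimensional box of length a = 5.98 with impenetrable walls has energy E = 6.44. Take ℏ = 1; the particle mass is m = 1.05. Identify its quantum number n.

For an infinite well E_n = n²π²ℏ²/(2ma²), so n = (a/πℏ)√(2mE).
n = (5.98/π) × √(2 × 1.05 × 6.44) = 7.000 → n = 7.

n = 7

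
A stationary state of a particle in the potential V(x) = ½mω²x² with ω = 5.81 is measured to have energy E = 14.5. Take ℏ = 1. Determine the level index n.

E_n = ℏω(n + ½) ⇒ n = E/(ℏω) − ½ = 14.5/5.81 − 0.5 = 1.996 → n = 2.

n = 2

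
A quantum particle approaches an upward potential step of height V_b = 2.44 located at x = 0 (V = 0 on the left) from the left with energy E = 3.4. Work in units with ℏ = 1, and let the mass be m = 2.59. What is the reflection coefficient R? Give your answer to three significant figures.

On each side the TISE gives plane waves with k = √(2m(E − V))/ℏ: k₁ = √(2·2.59·3.4) = 4.197, k₂ = √(2·2.59·0.96) = 2.230.
Matching ψ and ψ′ at x = 0 gives r = (k₁ − k₂)/(k₁ + k₂), so R = r² = 0.09365 and T = 1 − R = 0.9064.

R = 0.0936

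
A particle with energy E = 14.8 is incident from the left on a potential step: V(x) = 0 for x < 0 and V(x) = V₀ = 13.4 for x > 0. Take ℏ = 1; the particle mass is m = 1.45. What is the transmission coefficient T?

On each side the TISE gives plane waves with k = √(2m(E − V))/ℏ: k₁ = √(2·1.45·14.8) = 6.551, k₂ = √(2·1.45·1.4) = 2.015.
Continuity of ψ and ψ′ at the step yields the reflection amplitude r = (k₁ − k₂)/(k₁ + k₂) = 0.5296; thus R = |r|² = 0.2804, T = 0.7196.

T = 0.720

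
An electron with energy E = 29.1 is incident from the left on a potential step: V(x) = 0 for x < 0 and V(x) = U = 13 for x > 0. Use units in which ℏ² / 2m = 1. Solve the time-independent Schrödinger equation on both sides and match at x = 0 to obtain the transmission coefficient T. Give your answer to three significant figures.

The wavenumbers are k₁ = √(2mE)/ℏ = 5.394 on the left and k₂ = √(2m(E − U))/ℏ = 4.012 on the right.
Continuity of ψ and ψ′ at the step yields the reflection amplitude r = (k₁ − k₂)/(k₁ + k₂) = 0.1469; thus R = |r|² = 0.02158, T = 0.9784.

T = 0.978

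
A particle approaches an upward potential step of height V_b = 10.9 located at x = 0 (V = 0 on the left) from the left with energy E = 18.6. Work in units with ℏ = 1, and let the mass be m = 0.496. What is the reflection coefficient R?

The wavenumbers are k₁ = √(2mE)/ℏ = 4.295 on the left and k₂ = √(2m(E − V_b))/ℏ = 2.764 on the right.
Matching ψ and ψ′ at x = 0 gives r = (k₁ − k₂)/(k₁ + k₂), so R = r² = 0.04708 and T = 1 − R = 0.9529.

R = 0.0471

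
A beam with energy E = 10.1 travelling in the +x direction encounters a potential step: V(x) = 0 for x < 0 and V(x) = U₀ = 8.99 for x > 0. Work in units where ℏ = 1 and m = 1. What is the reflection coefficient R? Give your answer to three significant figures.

The wavenumbers are k₁ = √(2mE)/ℏ = 4.494 on the left and k₂ = √(2m(E − U₀))/ℏ = 1.490 on the right.
Matching ψ and ψ′ at x = 0 gives r = (k₁ − k₂)/(k₁ + k₂), so R = r² = 0.2521 and T = 1 − R = 0.7479.

R = 0.252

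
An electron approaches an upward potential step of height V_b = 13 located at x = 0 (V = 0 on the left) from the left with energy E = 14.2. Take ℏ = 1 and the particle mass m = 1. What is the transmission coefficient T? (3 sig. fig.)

On each side the TISE gives plane waves with k = √(2m(E − V))/ℏ: k₁ = √(2·1·14.2) = 5.329, k₂ = √(2·1·1.2) = 1.549.
Continuity of ψ and ψ′ at the step yields the reflection amplitude r = (k₁ − k₂)/(k₁ + k₂) = 0.5495; thus R = |r|² = 0.3020, T = 0.6980.

T = 0.698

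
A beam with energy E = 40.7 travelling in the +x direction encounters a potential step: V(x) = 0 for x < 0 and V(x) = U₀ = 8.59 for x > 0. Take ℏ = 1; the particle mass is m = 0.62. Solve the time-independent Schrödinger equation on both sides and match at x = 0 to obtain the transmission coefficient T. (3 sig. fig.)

On each side the TISE gives plane waves with k = √(2m(E − V))/ℏ: k₁ = √(2·0.62·40.7) = 7.104, k₂ = √(2·0.62·32.11) = 6.310.
Continuity of ψ and ψ′ at the step yields the reflection amplitude r = (k₁ − k₂)/(k₁ + k₂) = 0.05920; thus R = |r|² = 0.003504, T = 0.9965.

T = 0.996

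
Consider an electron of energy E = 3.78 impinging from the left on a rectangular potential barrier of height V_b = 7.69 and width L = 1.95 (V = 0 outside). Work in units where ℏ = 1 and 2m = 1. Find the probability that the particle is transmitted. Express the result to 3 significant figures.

T = 0.00179

Since E < V_b the interior solution is evanescent with decay constant κ = √(2m(V_b − E))/ℏ = 1.977.
κL = 3.856, sinh(κL) = 23.62.
Matching ψ, ψ′ at both faces gives T = [1 + V_b² sinh²(κL) / (4E(V_b − E))]⁻¹ = 1/559.3 = 0.00179.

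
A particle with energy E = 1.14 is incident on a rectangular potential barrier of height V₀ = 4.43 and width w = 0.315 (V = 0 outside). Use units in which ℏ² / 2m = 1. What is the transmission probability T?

T = 0.678

Since E < V₀ the interior solution is evanescent with decay constant κ = √(2m(V₀ − E))/ℏ = 1.814.
κw = 0.5714, sinh(κw) = 0.6030.
The exact tunnelling result is T⁻¹ = 1 + V₀² sinh²(κw) / [4E(V₀ − E)] = 1.476, so T = 0.678.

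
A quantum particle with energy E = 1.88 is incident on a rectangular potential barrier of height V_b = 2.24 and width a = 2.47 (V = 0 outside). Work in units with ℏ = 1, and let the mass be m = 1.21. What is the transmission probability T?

E < V_b: inside the barrier ψ ∝ e^{±κx} with κ = √(2m(V_b − E))/ℏ = 0.9334.
κa = 2.305, sinh(κa) = 4.964.
The exact tunnelling result is T⁻¹ = 1 + V_b² sinh²(κa) / [4E(V_b − E)] = 46.68, so T = 0.0214.

T = 0.0214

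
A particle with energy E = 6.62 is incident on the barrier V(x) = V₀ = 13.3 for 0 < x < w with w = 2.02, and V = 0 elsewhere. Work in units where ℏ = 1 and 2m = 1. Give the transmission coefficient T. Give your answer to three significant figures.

T = 0.000117

E < V₀: inside the barrier ψ ∝ e^{±κx} with κ = √(2m(V₀ − E))/ℏ = 2.585.
κw = 5.221, sinh(κw) = 92.54.
Matching ψ, ψ′ at both faces gives T = [1 + V₀² sinh²(κw) / (4E(V₀ − E))]⁻¹ = 1/8565 = 0.000117.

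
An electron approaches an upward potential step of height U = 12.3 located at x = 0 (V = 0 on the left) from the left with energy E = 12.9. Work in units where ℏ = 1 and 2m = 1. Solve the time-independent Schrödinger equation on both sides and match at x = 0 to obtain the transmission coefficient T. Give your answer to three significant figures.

On each side the TISE gives plane waves with k = √(2m(E − V))/ℏ: k₁ = √(2·½·12.9) = 3.592, k₂ = √(2·½·0.6) = 0.7746.
Continuity of ψ and ψ′ at the step yields the reflection amplitude r = (k₁ − k₂)/(k₁ + k₂) = 0.6452; thus R = |r|² = 0.4163, T = 0.5837.

T = 0.584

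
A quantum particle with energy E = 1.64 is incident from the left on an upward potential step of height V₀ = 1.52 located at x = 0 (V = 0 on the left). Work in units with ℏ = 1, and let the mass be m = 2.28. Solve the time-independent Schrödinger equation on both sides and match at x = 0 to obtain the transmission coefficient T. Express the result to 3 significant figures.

The wavenumbers are k₁ = √(2mE)/ℏ = 2.735 on the left and k₂ = √(2m(E − V₀))/ℏ = 0.7397 on the right.
Continuity of ψ and ψ′ at the step yields the reflection amplitude r = (k₁ − k₂)/(k₁ + k₂) = 0.5742; thus R = |r|² = 0.3297, T = 0.6703.

T = 0.670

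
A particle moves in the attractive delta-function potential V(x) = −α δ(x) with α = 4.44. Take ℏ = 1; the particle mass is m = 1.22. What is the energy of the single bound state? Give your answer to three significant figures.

E = -12.0

For x ≠ 0 the bound state is ψ ∝ e^{−κ|x|}; integrating the TISE across the delta gives the cusp condition 2κ = 2mα/ℏ², so κ = 5.417.
Then E = −ℏ²κ²/(2m) = −mα²/(2ℏ²) = -12.03.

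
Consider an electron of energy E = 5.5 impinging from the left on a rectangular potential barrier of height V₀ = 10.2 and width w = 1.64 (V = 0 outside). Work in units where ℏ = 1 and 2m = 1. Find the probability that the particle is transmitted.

T = 0.00324

E < V₀: inside the barrier ψ ∝ e^{±κx} with κ = √(2m(V₀ − E))/ℏ = 2.168.
κw = 3.555, sinh(κw) = 17.49.
The exact tunnelling result is T⁻¹ = 1 + V₀² sinh²(κw) / [4E(V₀ − E)] = 308.7, so T = 0.00324.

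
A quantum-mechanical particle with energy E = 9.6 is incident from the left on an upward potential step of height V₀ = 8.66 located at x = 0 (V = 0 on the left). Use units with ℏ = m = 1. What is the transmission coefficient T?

The wavenumbers are k₁ = √(2mE)/ℏ = 4.382 on the left and k₂ = √(2m(E − V₀))/ℏ = 1.371 on the right.
Continuity of ψ and ψ′ at the step yields the reflection amplitude r = (k₁ − k₂)/(k₁ + k₂) = 0.5233; thus R = |r|² = 0.2739, T = 0.7261.

T = 0.726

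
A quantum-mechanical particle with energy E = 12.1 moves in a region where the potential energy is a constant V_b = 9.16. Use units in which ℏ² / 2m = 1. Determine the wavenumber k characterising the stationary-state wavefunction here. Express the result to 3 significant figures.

With E > V_b the solution is oscillatory, ψ ∝ e^{±ikx} with k = √(2m(E − V_b))/ℏ.
k = √(2 × 0.5 × 2.94) = 1.715.

k = 1.71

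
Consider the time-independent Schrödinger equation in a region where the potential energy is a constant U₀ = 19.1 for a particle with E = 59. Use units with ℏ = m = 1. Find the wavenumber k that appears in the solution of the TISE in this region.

With E > U₀ the solution is oscillatory, ψ ∝ e^{±ikx} with k = √(2m(E − U₀))/ℏ.
k = √(2 × 1 × 39.9) = 8.933.

k = 8.93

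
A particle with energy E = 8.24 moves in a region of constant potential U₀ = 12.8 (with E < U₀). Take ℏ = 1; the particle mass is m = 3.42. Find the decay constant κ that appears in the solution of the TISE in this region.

Since E < U₀ the TISE in this region is ψ'' = κ²ψ with κ = √(2m(U₀ − E))/ℏ.
κ = √(2 × 3.42 × 4.56) = 5.585.

κ = 5.58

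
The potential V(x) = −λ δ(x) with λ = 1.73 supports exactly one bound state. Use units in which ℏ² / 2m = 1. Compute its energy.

The bound state is ψ(x) = √κ e^{−κ|x|}. The derivative jump ψ'(0⁺) − ψ'(0⁻) = −(2mλ/ℏ²)ψ(0) fixes κ = mλ/ℏ² = 0.8650.
Then E = −ℏ²κ²/(2m) = −mλ²/(2ℏ²) = -0.7482.

E = -0.748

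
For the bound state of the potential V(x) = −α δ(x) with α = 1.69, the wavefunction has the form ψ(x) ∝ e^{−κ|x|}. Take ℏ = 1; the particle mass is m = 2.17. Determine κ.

κ = 3.67

Integrating the TISE across x = 0 gives the cusp condition ψ'(0⁺) − ψ'(0⁻) = −(2mα/ℏ²)ψ(0).
With ψ ∝ e^{−κ|x|} this yields −2κ = −2mα/ℏ², so κ = mα/ℏ² = 3.667.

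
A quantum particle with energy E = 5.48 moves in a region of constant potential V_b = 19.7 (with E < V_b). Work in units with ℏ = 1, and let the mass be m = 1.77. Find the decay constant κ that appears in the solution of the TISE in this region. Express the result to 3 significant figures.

Since E < V_b the TISE in this region is ψ'' = κ²ψ with κ = √(2m(V_b − E))/ℏ.
κ = √(2 × 1.77 × 14.22) = 7.095.

κ = 7.09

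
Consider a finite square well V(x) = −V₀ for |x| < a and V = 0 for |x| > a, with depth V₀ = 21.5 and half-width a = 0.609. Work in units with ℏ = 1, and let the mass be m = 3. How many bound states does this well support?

N = 5

The dimensionless depth is z₀ = a√(2mV₀)/ℏ = 0.609 × √(129.0) = 6.917.
The even/odd transcendental equations gain one root per π/2 in z₀, giving N = 1 + ⌊2z₀/π⌋ = 1 + ⌊4.403⌋ = 5.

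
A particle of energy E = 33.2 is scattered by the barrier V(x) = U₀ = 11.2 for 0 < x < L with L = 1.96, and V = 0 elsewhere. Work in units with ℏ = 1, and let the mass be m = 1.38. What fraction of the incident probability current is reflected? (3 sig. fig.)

R = 0.00757

E > U₀: inside the barrier k₂ = √(2m(E − U₀))/ℏ = 7.792, k₂L = 15.27.
T = [1 + U₀² sin²(k₂L) / (4E(E − U₀))]⁻¹ = 1/1.008 = 0.992.
R = 1 − T = 0.00757.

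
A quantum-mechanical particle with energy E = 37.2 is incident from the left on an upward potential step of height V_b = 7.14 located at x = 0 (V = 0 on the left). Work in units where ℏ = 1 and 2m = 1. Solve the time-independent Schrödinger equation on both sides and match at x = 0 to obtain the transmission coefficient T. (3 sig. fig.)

T = 0.997

On each side the TISE gives plane waves with k = √(2m(E − V))/ℏ: k₁ = √(2·½·37.2) = 6.099, k₂ = √(2·½·30.06) = 5.483.
Continuity of ψ and ψ′ at the step yields the reflection amplitude r = (k₁ − k₂)/(k₁ + k₂) = 0.05323; thus R = |r|² = 0.002833, T = 0.9972.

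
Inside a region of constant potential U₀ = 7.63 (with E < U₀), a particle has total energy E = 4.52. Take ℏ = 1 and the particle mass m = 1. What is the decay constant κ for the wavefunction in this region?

κ = 2.49

Since E < U₀ the TISE in this region is ψ'' = κ²ψ with κ = √(2m(U₀ − E))/ℏ.
κ = √(2 × 1 × 3.11) = 2.494.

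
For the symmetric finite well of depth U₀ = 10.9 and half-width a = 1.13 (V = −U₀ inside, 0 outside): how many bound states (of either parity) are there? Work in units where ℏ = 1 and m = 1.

The dimensionless depth is z₀ = a√(2mU₀)/ℏ = 1.13 × √(21.80) = 5.276.
The even/odd transcendental equations gain one root per π/2 in z₀, giving N = 1 + ⌊2z₀/π⌋ = 1 + ⌊3.359⌋ = 4.

N = 4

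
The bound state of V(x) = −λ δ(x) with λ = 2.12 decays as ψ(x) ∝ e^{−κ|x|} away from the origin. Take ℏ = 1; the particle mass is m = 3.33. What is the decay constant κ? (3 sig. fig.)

Integrating the TISE across x = 0 gives the cusp condition ψ'(0⁺) − ψ'(0⁻) = −(2mλ/ℏ²)ψ(0).
With ψ ∝ e^{−κ|x|} this yields −2κ = −2mλ/ℏ², so κ = mλ/ℏ² = 7.060.

κ = 7.06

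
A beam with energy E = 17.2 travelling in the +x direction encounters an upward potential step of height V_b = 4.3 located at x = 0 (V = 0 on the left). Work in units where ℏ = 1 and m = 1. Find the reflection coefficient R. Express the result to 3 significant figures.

The wavenumbers are k₁ = √(2mE)/ℏ = 5.865 on the left and k₂ = √(2m(E − V_b))/ℏ = 5.079 on the right.
Continuity of ψ and ψ′ at the step yields the reflection amplitude r = (k₁ − k₂)/(k₁ + k₂) = 0.07180; thus R = |r|² = 0.005155, T = 0.9948.

R = 0.00515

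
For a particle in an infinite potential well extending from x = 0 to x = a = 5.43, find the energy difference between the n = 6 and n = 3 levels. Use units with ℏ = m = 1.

E_n = n²π²ℏ²/(2ma²), so ΔE = (6² − 3²) π²ℏ²/(2ma²).
ΔE = 27 × π² / (2 × 1 × 5.43²) = 4.519.

ΔE = 4.52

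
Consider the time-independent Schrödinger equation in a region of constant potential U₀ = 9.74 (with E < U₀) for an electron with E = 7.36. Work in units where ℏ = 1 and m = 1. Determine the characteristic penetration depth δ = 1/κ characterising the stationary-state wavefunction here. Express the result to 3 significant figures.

Since E < U₀ the TISE in this region is ψ'' = κ²ψ with κ = √(2m(U₀ − E))/ℏ.
κ = √(2 × 1 × 2.38) = 2.182. The penetration depth is δ = 1/κ = 0.458.

δ = 0.458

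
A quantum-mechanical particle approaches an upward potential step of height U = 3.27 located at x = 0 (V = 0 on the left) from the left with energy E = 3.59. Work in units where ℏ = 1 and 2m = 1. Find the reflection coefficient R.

R = 0.292

The wavenumbers are k₁ = √(2mE)/ℏ = 1.895 on the left and k₂ = √(2m(E − U))/ℏ = 0.5657 on the right.
Continuity of ψ and ψ′ at the step yields the reflection amplitude r = (k₁ − k₂)/(k₁ + k₂) = 0.5402; thus R = |r|² = 0.2918, T = 0.7082.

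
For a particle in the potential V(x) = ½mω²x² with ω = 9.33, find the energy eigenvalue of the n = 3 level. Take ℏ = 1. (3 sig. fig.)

E = 32.7

The oscillator eigenvalues are E_n = ℏω(n + ½), so E_3 = 9.33 × 3.5 = 32.66.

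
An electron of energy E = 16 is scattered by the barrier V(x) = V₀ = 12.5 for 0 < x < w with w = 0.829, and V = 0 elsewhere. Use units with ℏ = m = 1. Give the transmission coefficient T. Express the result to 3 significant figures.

Above the barrier the interior wavenumber is k₂ = √(2m(E − V₀))/ℏ = 2.646, giving phase k₂w = 2.193.
Matching at both interfaces gives T⁻¹ = 1 + V₀² sin²(k₂w) / [4E(E − V₀)] = 1.460, hence T = 0.685.

T = 0.685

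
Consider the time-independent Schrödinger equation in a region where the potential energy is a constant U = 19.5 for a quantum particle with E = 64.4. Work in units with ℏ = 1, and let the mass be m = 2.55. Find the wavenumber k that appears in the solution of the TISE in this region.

k = 15.1

With E > U the solution is oscillatory, ψ ∝ e^{±ikx} with k = √(2m(E − U))/ℏ.
k = √(2 × 2.55 × 44.9) = 15.13.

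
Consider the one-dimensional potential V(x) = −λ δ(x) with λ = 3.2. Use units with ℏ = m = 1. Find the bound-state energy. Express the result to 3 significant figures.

E = -5.12

For x ≠ 0 the bound state is ψ ∝ e^{−κ|x|}; integrating the TISE across the delta gives the cusp condition 2κ = 2mλ/ℏ², so κ = 3.200.
Then E = −ℏ²κ²/(2m) = −mλ²/(2ℏ²) = -5.120.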